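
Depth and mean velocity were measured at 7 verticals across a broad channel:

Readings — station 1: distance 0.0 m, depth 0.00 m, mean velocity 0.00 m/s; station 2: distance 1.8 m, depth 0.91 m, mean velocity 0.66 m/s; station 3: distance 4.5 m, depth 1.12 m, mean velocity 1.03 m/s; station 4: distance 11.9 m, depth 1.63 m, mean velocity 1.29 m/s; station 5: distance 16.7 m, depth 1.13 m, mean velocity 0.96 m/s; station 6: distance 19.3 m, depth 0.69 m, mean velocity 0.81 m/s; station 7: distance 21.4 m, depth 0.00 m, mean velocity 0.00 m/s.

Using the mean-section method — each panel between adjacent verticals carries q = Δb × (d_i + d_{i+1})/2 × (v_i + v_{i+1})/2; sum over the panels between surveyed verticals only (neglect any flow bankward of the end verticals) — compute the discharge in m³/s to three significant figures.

Panel 1-2: Δb = 1.8 m, d̄ = (0.00+0.91)/2 = 0.455, v̄ = (0.00+0.66)/2 = 0.33 → q = 1.8×0.455×0.33 = 0.2703 m³/s
Panel 2-3: Δb = 2.7 m, d̄ = (0.91+1.12)/2 = 1.015, v̄ = (0.66+1.03)/2 = 0.845 → q = 2.7×1.015×0.845 = 2.316 m³/s
Panel 3-4: Δb = 7.4 m, d̄ = (1.12+1.63)/2 = 1.375, v̄ = (1.03+1.29)/2 = 1.16 → q = 7.4×1.375×1.16 = 11.80 m³/s
Panel 4-5: Δb = 4.8 m, d̄ = (1.63+1.13)/2 = 1.38, v̄ = (1.29+0.96)/2 = 1.125 → q = 4.8×1.38×1.125 = 7.452 m³/s
Panel 5-6: Δb = 2.6 m, d̄ = (1.13+0.69)/2 = 0.91, v̄ = (0.96+0.81)/2 = 0.885 → q = 2.6×0.91×0.885 = 2.094 m³/s
Panel 6-7: Δb = 2.1 m, d̄ = (0.69+0.00)/2 = 0.345, v̄ = (0.81+0.00)/2 = 0.405 → q = 2.1×0.345×0.405 = 0.2934 m³/s
Q = Σ q = 24.23 m³/s

24.2 m³/s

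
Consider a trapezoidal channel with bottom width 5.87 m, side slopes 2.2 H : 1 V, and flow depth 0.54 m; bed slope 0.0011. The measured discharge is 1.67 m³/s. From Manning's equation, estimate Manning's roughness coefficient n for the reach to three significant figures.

0.0444

A = (b + z·y)·y = (5.87 + 2.2×0.54)×0.54 = 3.811 m²
P = b + 2y√(1+z²) = 5.87 + 2×0.54×√(1+2.2²) = 8.480 m
R = A/P = 3.811/8.480 = 0.4495 m
n = (1/Q)·A·R^(2/3)·S^(1/2) = (1/1.67) × 3.811 × 0.5868 × 0.03317 = 0.04441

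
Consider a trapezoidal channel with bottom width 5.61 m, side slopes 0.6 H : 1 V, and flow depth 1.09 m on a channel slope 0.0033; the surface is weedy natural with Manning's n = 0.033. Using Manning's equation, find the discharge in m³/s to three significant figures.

10.6 m³/s

A = (b + z·y)·y = (5.61 + 0.6×1.09)×1.09 = 6.828 m²
P = b + 2y√(1+z²) = 5.61 + 2×1.09×√(1+0.6²) = 8.152 m
R = A/P = 6.828/8.152 = 0.8375 m
Q = (1/n)·A·R^(2/3)·S^(1/2) = (1/0.033) × 6.828 × 0.8375^(2/3) × 0.0033^(1/2) = 10.56 m³/s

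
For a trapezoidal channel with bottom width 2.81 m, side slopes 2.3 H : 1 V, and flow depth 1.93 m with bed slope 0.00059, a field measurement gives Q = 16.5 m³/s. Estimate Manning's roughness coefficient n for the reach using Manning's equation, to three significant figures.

0.0222

A = (b + z·y)·y = (2.81 + 2.3×1.93)×1.93 = 13.99 m²
P = b + 2y√(1+z²) = 2.81 + 2×1.93×√(1+2.3²) = 12.49 m
R = A/P = 13.99/12.49 = 1.120 m
n = (1/Q)·A·R^(2/3)·S^(1/2) = (1/16.5) × 13.99 × 1.079 × 0.02429 = 0.02221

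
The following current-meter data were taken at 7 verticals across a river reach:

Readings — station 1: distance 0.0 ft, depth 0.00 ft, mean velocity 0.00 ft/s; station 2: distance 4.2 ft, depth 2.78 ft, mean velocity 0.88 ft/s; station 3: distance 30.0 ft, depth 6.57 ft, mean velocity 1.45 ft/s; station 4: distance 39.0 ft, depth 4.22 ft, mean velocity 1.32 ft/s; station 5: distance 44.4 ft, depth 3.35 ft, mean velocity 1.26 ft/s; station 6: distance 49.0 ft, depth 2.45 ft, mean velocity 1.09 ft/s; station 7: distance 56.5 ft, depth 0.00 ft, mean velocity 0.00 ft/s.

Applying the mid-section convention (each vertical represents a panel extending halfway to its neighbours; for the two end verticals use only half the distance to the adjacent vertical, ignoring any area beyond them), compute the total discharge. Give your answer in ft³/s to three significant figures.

280 ft³/s

w_2 = (30.0 − 0.0)/2 = 15 ft; q_2 = 0.88 × 2.78 × 15 = 36.70 ft³/s
w_3 = (39.0 − 4.2)/2 = 17.4 ft; q_3 = 1.45 × 6.57 × 17.4 = 165.8 ft³/s
w_4 = (44.4 − 30.0)/2 = 7.2 ft; q_4 = 1.32 × 4.22 × 7.2 = 40.11 ft³/s
w_5 = (49.0 − 39.0)/2 = 5 ft; q_5 = 1.26 × 3.35 × 5 = 21.11 ft³/s
w_6 = (56.5 − 44.4)/2 = 6.05 ft; q_6 = 1.09 × 2.45 × 6.05 = 16.16 ft³/s
Stations 1, 7 contribute zero (depth or velocity is 0).
Q = Σ qᵢ = 279.8 ft³/s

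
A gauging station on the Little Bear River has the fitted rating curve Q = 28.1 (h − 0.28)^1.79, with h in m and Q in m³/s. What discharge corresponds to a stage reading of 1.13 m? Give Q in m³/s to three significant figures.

Q = 28.1 × (1.13 − 0.28)^1.79 = 28.1 × 0.85^1.79 = 21.01 m³/s

21.0 m³/s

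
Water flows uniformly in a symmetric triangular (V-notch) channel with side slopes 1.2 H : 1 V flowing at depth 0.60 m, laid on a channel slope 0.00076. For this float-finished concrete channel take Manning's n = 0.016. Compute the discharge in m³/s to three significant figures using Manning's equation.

A = z·y² = 1.2×0.60² = 0.4320 m²
P = 2y√(1+z²) = 2×0.60×√(1+1.2²) = 1.874 m
R = A/P = 0.4320/1.874 = 0.2305 m
Q = (1/n)·A·R^(2/3)·S^(1/2) = (1/0.016) × 0.4320 × 0.2305^(2/3) × 0.00076^(1/2) = 0.2798 m³/s

0.280 m³/s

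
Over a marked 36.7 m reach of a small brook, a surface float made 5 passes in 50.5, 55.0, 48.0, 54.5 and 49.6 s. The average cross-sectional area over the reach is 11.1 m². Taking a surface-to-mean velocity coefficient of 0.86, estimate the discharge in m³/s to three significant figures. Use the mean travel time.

t̄ = (50.5 + 55.0 + 48.0 + 54.5 + 49.6) / 5 = 51.52 s
v_surface = L / t̄ = 36.7 / 51.52 = 0.7123 m/s
v_mean = 0.86 × 0.7123 = 0.6126 m/s
Q = A × v_mean = 11.1 × 0.6126 = 6.800 m³/s

6.80 m³/s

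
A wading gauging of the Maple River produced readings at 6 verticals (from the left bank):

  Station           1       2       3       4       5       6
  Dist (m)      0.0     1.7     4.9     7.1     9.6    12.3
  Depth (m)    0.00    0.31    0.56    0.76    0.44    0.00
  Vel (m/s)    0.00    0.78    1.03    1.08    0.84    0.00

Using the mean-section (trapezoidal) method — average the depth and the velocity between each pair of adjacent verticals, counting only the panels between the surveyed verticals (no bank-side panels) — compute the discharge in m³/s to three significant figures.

Panel 1-2: Δb = 1.7 m, d̄ = (0.00+0.31)/2 = 0.155, v̄ = (0.00+0.78)/2 = 0.39 → q = 1.7×0.155×0.39 = 0.1028 m³/s
Panel 2-3: Δb = 3.2 m, d̄ = (0.31+0.56)/2 = 0.435, v̄ = (0.78+1.03)/2 = 0.905 → q = 3.2×0.435×0.905 = 1.260 m³/s
Panel 3-4: Δb = 2.2 m, d̄ = (0.56+0.76)/2 = 0.66, v̄ = (1.03+1.08)/2 = 1.055 → q = 2.2×0.66×1.055 = 1.532 m³/s
Panel 4-5: Δb = 2.5 m, d̄ = (0.76+0.44)/2 = 0.6, v̄ = (1.08+0.84)/2 = 0.96 → q = 2.5×0.6×0.96 = 1.440 m³/s
Panel 5-6: Δb = 2.7 m, d̄ = (0.44+0.00)/2 = 0.22, v̄ = (0.84+0.00)/2 = 0.42 → q = 2.7×0.22×0.42 = 0.2495 m³/s
Q = Σ q = 4.584 m³/s

4.58 m³/s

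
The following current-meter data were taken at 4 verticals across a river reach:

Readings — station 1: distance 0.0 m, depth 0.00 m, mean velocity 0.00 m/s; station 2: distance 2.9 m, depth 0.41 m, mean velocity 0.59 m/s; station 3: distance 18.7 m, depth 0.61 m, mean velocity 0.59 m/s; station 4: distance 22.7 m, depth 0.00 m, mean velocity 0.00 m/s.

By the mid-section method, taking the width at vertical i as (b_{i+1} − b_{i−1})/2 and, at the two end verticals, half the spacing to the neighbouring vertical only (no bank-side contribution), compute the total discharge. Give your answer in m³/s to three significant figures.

w_2 = (18.7 − 0.0)/2 = 9.35 m; q_2 = 0.59 × 0.41 × 9.35 = 2.262 m³/s
w_3 = (22.7 − 2.9)/2 = 9.9 m; q_3 = 0.59 × 0.61 × 9.9 = 3.563 m³/s
Stations 1, 4 contribute zero (depth or velocity is 0).
Q = Σ qᵢ = 5.825 m³/s

5.82 m³/s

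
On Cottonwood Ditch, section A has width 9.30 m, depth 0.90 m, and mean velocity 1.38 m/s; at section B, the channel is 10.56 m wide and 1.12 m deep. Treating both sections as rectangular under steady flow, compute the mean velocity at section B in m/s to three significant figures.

Q = A₁V₁ = (9.30×0.90) × 1.38 = 11.55 m³/s
A₂ = 10.56 × 1.12 = 11.83 m²
V₂ = Q/A₂ = 11.55/11.83 = 0.9766 m/s

0.977 m/s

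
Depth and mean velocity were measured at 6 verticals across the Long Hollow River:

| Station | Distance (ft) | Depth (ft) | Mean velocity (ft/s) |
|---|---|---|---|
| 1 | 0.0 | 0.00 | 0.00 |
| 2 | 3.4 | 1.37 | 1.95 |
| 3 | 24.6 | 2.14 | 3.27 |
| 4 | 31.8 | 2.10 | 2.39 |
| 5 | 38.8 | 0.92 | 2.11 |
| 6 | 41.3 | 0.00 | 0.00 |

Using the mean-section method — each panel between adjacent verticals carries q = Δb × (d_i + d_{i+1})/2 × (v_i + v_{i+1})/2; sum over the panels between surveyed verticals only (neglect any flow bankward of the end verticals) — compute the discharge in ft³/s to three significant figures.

168 ft³/s

Panel 1-2: Δb = 3.4 ft, d̄ = (0.00+1.37)/2 = 0.685, v̄ = (0.00+1.95)/2 = 0.975 → q = 3.4×0.685×0.975 = 2.271 ft³/s
Panel 2-3: Δb = 21.2 ft, d̄ = (1.37+2.14)/2 = 1.755, v̄ = (1.95+3.27)/2 = 2.61 → q = 21.2×1.755×2.61 = 97.11 ft³/s
Panel 3-4: Δb = 7.2 ft, d̄ = (2.14+2.10)/2 = 2.12, v̄ = (3.27+2.39)/2 = 2.83 → q = 7.2×2.12×2.83 = 43.20 ft³/s
Panel 4-5: Δb = 7 ft, d̄ = (2.10+0.92)/2 = 1.51, v̄ = (2.39+2.11)/2 = 2.25 → q = 7×1.51×2.25 = 23.78 ft³/s
Panel 5-6: Δb = 2.5 ft, d̄ = (0.92+0.00)/2 = 0.46, v̄ = (2.11+0.00)/2 = 1.055 → q = 2.5×0.46×1.055 = 1.213 ft³/s
Q = Σ q = 167.6 ft³/s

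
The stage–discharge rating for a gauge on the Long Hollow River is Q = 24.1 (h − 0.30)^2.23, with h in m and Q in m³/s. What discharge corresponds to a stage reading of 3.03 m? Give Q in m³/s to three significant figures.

226 m³/s

Q = 24.1 × (3.03 − 0.30)^2.23 = 24.1 × 2.73^2.23 = 226.3 m³/s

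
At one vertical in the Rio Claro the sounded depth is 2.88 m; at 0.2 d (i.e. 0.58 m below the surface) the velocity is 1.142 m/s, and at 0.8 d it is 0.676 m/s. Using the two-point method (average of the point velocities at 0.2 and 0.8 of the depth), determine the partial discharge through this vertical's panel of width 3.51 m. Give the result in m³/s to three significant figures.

v̄ = (1.142 + 0.676) / 2 = 0.9090 m/s
q = v̄ × d × w = 0.9090 × 2.88 × 3.51 = 9.189 m³/s

9.19 m³/s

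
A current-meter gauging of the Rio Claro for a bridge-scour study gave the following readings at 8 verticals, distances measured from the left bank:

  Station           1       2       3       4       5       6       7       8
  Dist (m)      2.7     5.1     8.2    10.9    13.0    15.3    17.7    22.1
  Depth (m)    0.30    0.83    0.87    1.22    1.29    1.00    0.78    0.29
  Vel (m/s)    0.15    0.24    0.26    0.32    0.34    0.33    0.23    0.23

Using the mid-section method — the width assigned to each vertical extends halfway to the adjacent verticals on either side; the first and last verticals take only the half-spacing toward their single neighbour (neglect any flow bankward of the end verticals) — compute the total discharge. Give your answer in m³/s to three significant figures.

4.69 m³/s

w_1 = (5.1 − 2.7)/2 = 1.2 m; q_1 = 0.15 × 0.30 × 1.2 = 0.05400 m³/s
w_2 = (8.2 − 2.7)/2 = 2.75 m; q_2 = 0.24 × 0.83 × 2.75 = 0.5478 m³/s
w_3 = (10.9 − 5.1)/2 = 2.9 m; q_3 = 0.26 × 0.87 × 2.9 = 0.6560 m³/s
w_4 = (13.0 − 8.2)/2 = 2.4 m; q_4 = 0.32 × 1.22 × 2.4 = 0.9370 m³/s
w_5 = (15.3 − 10.9)/2 = 2.2 m; q_5 = 0.34 × 1.29 × 2.2 = 0.9649 m³/s
w_6 = (17.7 − 13.0)/2 = 2.35 m; q_6 = 0.33 × 1.00 × 2.35 = 0.7755 m³/s
w_7 = (22.1 − 15.3)/2 = 3.4 m; q_7 = 0.23 × 0.78 × 3.4 = 0.6100 m³/s
w_8 = (22.1 − 17.7)/2 = 2.2 m; q_8 = 0.23 × 0.29 × 2.2 = 0.1467 m³/s
Q = Σ qᵢ = 4.692 m³/s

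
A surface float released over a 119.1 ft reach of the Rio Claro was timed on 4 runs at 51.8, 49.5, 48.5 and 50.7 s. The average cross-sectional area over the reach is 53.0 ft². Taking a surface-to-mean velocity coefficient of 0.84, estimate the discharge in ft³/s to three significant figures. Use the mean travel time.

t̄ = (51.8 + 49.5 + 48.5 + 50.7) / 4 = 50.125 s
v_surface = L / t̄ = 119.1 / 50.125 = 2.376 ft/s
v_mean = 0.84 × 2.376 = 1.996 ft/s
Q = A × v_mean = 53.0 × 1.996 = 105.8 ft³/s

106 ft³/s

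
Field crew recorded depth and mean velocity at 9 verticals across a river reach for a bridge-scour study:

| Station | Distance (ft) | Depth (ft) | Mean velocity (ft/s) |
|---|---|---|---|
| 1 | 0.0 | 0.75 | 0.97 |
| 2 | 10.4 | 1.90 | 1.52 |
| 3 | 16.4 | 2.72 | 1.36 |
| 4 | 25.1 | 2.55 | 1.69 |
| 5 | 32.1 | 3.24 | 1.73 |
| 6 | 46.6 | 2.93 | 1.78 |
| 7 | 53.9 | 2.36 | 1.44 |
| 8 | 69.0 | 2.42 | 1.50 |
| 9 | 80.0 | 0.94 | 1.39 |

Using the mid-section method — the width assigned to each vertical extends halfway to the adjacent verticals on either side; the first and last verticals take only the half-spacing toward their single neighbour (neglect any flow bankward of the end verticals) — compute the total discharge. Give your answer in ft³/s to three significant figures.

w_1 = (10.4 − 0.0)/2 = 5.2 ft; q_1 = 0.97 × 0.75 × 5.2 = 3.783 ft³/s
w_2 = (16.4 − 0.0)/2 = 8.2 ft; q_2 = 1.52 × 1.90 × 8.2 = 23.68 ft³/s
w_3 = (25.1 − 10.4)/2 = 7.35 ft; q_3 = 1.36 × 2.72 × 7.35 = 27.19 ft³/s
w_4 = (32.1 − 16.4)/2 = 7.85 ft; q_4 = 1.69 × 2.55 × 7.85 = 33.83 ft³/s
w_5 = (46.6 − 25.1)/2 = 10.75 ft; q_5 = 1.73 × 3.24 × 10.75 = 60.26 ft³/s
w_6 = (53.9 − 32.1)/2 = 10.9 ft; q_6 = 1.78 × 2.93 × 10.9 = 56.85 ft³/s
w_7 = (69.0 − 46.6)/2 = 11.2 ft; q_7 = 1.44 × 2.36 × 11.2 = 38.06 ft³/s
w_8 = (80.0 − 53.9)/2 = 13.05 ft; q_8 = 1.50 × 2.42 × 13.05 = 47.37 ft³/s
w_9 = (80.0 − 69.0)/2 = 5.5 ft; q_9 = 1.39 × 0.94 × 5.5 = 7.186 ft³/s
Q = Σ qᵢ = 298.2 ft³/s

298 ft³/s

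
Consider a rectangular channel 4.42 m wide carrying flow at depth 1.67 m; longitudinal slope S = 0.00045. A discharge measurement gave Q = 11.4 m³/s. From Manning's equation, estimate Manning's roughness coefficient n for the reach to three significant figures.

0.0133

A = b·y = 4.42 × 1.67 = 7.381 m²
P = b + 2y = 4.42 + 2×1.67 = 7.760 m
R = A/P = 7.381/7.760 = 0.9512 m
n = (1/Q)·A·R^(2/3)·S^(1/2) = (1/11.4) × 7.381 × 0.9672 × 0.02121 = 0.01328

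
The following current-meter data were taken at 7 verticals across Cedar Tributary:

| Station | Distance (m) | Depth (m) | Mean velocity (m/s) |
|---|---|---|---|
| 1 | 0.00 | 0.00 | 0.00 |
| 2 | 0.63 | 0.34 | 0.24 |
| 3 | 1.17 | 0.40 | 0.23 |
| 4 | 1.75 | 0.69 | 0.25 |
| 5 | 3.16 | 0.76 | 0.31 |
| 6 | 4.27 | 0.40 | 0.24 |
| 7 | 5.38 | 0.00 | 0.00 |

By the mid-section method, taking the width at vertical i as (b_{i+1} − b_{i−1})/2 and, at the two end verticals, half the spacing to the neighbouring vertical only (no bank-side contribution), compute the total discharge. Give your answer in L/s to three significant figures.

w_2 = (1.17 − 0.00)/2 = 0.585 m; q_2 = 0.24 × 0.34 × 0.585 = 0.04774 m³/s
w_3 = (1.75 − 0.63)/2 = 0.56 m; q_3 = 0.23 × 0.40 × 0.56 = 0.05152 m³/s
w_4 = (3.16 − 1.17)/2 = 0.995 m; q_4 = 0.25 × 0.69 × 0.995 = 0.1716 m³/s
w_5 = (4.27 − 1.75)/2 = 1.26 m; q_5 = 0.31 × 0.76 × 1.26 = 0.2969 m³/s
w_6 = (5.38 − 3.16)/2 = 1.11 m; q_6 = 0.24 × 0.40 × 1.11 = 0.1066 m³/s
Stations 1, 7 contribute zero (depth or velocity is 0).
Q = Σ qᵢ = 0.6743 m³/s
= 0.6743 × 1000 = 674.3 L/s

674 L/s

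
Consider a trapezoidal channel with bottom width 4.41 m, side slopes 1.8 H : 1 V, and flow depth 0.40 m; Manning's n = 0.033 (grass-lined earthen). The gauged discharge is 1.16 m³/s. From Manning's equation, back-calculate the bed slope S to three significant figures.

0.00147

A = (b + z·y)·y = (4.41 + 1.8×0.40)×0.40 = 2.052 m²
P = b + 2y√(1+z²) = 4.41 + 2×0.40×√(1+1.8²) = 6.057 m
R = A/P = 2.052/6.057 = 0.3388 m
S = (Q·n / (1·A·R^(2/3)))² = (1.16×0.033 / (1×2.052×0.4860))² = 0.001474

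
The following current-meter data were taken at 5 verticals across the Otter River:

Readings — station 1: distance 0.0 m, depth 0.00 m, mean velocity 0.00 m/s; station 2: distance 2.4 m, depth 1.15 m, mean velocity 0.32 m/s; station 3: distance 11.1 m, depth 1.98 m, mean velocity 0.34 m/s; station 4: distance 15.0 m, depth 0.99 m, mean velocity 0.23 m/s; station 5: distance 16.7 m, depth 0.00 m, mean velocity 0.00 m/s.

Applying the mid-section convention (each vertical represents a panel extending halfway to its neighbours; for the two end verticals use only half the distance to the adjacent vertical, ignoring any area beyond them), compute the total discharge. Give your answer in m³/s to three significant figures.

w_2 = (11.1 − 0.0)/2 = 5.55 m; q_2 = 0.32 × 1.15 × 5.55 = 2.042 m³/s
w_3 = (15.0 − 2.4)/2 = 6.3 m; q_3 = 0.34 × 1.98 × 6.3 = 4.241 m³/s
w_4 = (16.7 − 11.1)/2 = 2.8 m; q_4 = 0.23 × 0.99 × 2.8 = 0.6376 m³/s
Stations 1, 5 contribute zero (depth or velocity is 0).
Q = Σ qᵢ = 6.921 m³/s

6.92 m³/s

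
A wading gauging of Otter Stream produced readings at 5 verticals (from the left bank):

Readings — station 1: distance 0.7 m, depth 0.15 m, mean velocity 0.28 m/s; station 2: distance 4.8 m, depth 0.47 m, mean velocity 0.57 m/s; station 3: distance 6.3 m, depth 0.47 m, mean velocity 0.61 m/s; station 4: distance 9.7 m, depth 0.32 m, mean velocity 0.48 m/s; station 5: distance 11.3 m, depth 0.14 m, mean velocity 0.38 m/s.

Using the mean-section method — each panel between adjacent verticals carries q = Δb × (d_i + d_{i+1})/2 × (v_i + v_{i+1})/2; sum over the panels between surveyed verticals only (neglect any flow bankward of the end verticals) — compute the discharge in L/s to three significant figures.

1850 L/s

Panel 1-2: Δb = 4.1 m, d̄ = (0.15+0.47)/2 = 0.31, v̄ = (0.28+0.57)/2 = 0.425 → q = 4.1×0.31×0.425 = 0.5402 m³/s
Panel 2-3: Δb = 1.5 m, d̄ = (0.47+0.47)/2 = 0.47, v̄ = (0.57+0.61)/2 = 0.59 → q = 1.5×0.47×0.59 = 0.4160 m³/s
Panel 3-4: Δb = 3.4 m, d̄ = (0.47+0.32)/2 = 0.395, v̄ = (0.61+0.48)/2 = 0.545 → q = 3.4×0.395×0.545 = 0.7319 m³/s
Panel 4-5: Δb = 1.6 m, d̄ = (0.32+0.14)/2 = 0.23, v̄ = (0.48+0.38)/2 = 0.43 → q = 1.6×0.23×0.43 = 0.1582 m³/s
Q = Σ q = 1.846 m³/s
= 1.846 × 1000 = 1846 L/s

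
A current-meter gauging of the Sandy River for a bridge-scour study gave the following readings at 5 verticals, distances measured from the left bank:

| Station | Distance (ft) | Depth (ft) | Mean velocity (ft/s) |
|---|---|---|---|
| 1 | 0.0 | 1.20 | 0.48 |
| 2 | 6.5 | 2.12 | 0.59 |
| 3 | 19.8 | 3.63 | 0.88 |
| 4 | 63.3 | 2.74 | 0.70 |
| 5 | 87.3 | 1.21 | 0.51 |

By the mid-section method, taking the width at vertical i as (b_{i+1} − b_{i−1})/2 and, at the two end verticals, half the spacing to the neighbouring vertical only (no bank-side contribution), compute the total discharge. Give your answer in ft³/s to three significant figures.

177 ft³/s

w_1 = (6.5 − 0.0)/2 = 3.25 ft; q_1 = 0.48 × 1.20 × 3.25 = 1.872 ft³/s
w_2 = (19.8 − 0.0)/2 = 9.9 ft; q_2 = 0.59 × 2.12 × 9.9 = 12.38 ft³/s
w_3 = (63.3 − 6.5)/2 = 28.4 ft; q_3 = 0.88 × 3.63 × 28.4 = 90.72 ft³/s
w_4 = (87.3 − 19.8)/2 = 33.75 ft; q_4 = 0.70 × 2.74 × 33.75 = 64.73 ft³/s
w_5 = (87.3 − 63.3)/2 = 12 ft; q_5 = 0.51 × 1.21 × 12 = 7.405 ft³/s
Q = Σ qᵢ = 177.1 ft³/s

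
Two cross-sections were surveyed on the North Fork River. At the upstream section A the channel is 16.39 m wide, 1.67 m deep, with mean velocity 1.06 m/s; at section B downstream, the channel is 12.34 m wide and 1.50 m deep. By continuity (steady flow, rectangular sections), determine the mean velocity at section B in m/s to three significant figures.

1.57 m/s

Q = A₁V₁ = (16.39×1.67) × 1.06 = 29.01 m³/s
A₂ = 12.34 × 1.50 = 18.51 m²
V₂ = Q/A₂ = 29.01/18.51 = 1.567 m/s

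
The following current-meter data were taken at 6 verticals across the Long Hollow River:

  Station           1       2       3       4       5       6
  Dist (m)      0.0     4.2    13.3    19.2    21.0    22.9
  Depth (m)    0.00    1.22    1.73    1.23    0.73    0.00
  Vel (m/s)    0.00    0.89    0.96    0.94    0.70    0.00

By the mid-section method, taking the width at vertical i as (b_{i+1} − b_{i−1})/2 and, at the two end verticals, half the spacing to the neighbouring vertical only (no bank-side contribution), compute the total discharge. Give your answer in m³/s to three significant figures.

25.1 m³/s

w_2 = (13.3 − 0.0)/2 = 6.65 m; q_2 = 0.89 × 1.22 × 6.65 = 7.221 m³/s
w_3 = (19.2 − 4.2)/2 = 7.5 m; q_3 = 0.96 × 1.73 × 7.5 = 12.46 m³/s
w_4 = (21.0 − 13.3)/2 = 3.85 m; q_4 = 0.94 × 1.23 × 3.85 = 4.451 m³/s
w_5 = (22.9 − 19.2)/2 = 1.85 m; q_5 = 0.70 × 0.73 × 1.85 = 0.9454 m³/s
Stations 1, 6 contribute zero (depth or velocity is 0).
Q = Σ qᵢ = 25.07 m³/s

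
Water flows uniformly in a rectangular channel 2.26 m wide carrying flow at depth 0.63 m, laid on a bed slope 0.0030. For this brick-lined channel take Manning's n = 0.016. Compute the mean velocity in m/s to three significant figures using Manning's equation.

1.87 m/s

A = b·y = 2.26 × 0.63 = 1.424 m²
P = b + 2y = 2.26 + 2×0.63 = 3.520 m
R = A/P = 1.424/3.520 = 0.4045 m
Q = (1/n)·A·R^(2/3)·S^(1/2) = (1/0.016) × 1.424 × 0.4045^(2/3) × 0.0030^(1/2) = 2.666 m³/s
V = Q/A = 2.666/1.424 = 1.872 m/s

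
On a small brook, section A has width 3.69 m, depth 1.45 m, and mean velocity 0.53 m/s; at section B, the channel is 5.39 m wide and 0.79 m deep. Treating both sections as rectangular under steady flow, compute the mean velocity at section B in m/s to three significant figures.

0.666 m/s

Q = A₁V₁ = (3.69×1.45) × 0.53 = 2.836 m³/s
A₂ = 5.39 × 0.79 = 4.258 m²
V₂ = Q/A₂ = 2.836/4.258 = 0.6660 m/s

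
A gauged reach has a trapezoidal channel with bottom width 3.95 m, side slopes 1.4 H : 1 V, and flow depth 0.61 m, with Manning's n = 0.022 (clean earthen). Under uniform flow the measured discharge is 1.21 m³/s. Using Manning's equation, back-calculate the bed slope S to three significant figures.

A = (b + z·y)·y = (3.95 + 1.4×0.61)×0.61 = 2.930 m²
P = b + 2y√(1+z²) = 3.95 + 2×0.61×√(1+1.4²) = 6.049 m
R = A/P = 2.930/6.049 = 0.4845 m
S = (Q·n / (1·A·R^(2/3)))² = (1.21×0.022 / (1×2.930×0.6168))² = 0.0002169

0.000217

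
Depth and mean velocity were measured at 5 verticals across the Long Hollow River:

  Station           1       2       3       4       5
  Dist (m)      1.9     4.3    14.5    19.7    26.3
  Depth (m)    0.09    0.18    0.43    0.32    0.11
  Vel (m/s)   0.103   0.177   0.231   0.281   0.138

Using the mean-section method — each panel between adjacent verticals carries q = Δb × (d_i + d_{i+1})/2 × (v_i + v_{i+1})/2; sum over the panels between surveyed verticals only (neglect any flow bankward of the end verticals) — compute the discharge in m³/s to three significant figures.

1.48 m³/s

Panel 1-2: Δb = 2.4 m, d̄ = (0.09+0.18)/2 = 0.135, v̄ = (0.103+0.177)/2 = 0.14 → q = 2.4×0.135×0.14 = 0.04536 m³/s
Panel 2-3: Δb = 10.2 m, d̄ = (0.18+0.43)/2 = 0.305, v̄ = (0.177+0.231)/2 = 0.204 → q = 10.2×0.305×0.204 = 0.6346 m³/s
Panel 3-4: Δb = 5.2 m, d̄ = (0.43+0.32)/2 = 0.375, v̄ = (0.231+0.281)/2 = 0.256 → q = 5.2×0.375×0.256 = 0.4992 m³/s
Panel 4-5: Δb = 6.6 m, d̄ = (0.32+0.11)/2 = 0.215, v̄ = (0.281+0.138)/2 = 0.2095 → q = 6.6×0.215×0.2095 = 0.2973 m³/s
Q = Σ q = 1.476 m³/s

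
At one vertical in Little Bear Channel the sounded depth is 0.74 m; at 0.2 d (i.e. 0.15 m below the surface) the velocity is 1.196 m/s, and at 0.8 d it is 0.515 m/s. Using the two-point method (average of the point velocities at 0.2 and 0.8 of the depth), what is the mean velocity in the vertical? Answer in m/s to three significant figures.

0.856 m/s

v̄ = (1.196 + 0.515) / 2 = 0.8555 m/s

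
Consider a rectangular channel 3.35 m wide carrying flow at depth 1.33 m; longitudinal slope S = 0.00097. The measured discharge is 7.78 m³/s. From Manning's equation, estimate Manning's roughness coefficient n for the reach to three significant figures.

A = b·y = 3.35 × 1.33 = 4.456 m²
P = b + 2y = 3.35 + 2×1.33 = 6.010 m
R = A/P = 4.456/6.010 = 0.7413 m
n = (1/Q)·A·R^(2/3)·S^(1/2) = (1/7.78) × 4.456 × 0.8191 × 0.03114 = 0.01461

0.0146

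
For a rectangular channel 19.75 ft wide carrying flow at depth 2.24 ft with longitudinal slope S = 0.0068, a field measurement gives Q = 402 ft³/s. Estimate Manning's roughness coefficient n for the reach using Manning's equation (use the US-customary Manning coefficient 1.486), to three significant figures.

0.0201

A = b·y = 19.75 × 2.24 = 44.24 ft²
P = b + 2y = 19.75 + 2×2.24 = 24.23 ft
R = A/P = 44.24/24.23 = 1.826 ft
n = (1.486/Q)·A·R^(2/3)·S^(1/2) = (1.486/402) × 44.24 × 1.494 × 0.08246 = 0.02015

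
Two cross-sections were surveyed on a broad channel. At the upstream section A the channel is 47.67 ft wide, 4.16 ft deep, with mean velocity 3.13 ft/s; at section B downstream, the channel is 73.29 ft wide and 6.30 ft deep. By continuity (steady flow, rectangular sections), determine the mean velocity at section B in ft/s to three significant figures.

1.34 ft/s

Q = A₁V₁ = (47.67×4.16) × 3.13 = 620.7 ft³/s
A₂ = 73.29 × 6.30 = 461.7 ft²
V₂ = Q/A₂ = 620.7/461.7 = 1.344 ft/s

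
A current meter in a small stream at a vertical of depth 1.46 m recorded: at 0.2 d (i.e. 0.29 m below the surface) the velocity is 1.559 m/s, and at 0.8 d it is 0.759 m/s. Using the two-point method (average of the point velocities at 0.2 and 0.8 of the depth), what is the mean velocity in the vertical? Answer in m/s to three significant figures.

1.16 m/s

v̄ = (1.559 + 0.759) / 2 = 1.159 m/s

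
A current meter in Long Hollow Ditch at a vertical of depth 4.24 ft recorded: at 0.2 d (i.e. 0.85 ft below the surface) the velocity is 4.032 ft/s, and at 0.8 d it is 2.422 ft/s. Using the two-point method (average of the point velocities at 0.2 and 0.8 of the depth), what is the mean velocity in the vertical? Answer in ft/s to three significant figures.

v̄ = (4.032 + 2.422) / 2 = 3.227 ft/s

3.23 ft/s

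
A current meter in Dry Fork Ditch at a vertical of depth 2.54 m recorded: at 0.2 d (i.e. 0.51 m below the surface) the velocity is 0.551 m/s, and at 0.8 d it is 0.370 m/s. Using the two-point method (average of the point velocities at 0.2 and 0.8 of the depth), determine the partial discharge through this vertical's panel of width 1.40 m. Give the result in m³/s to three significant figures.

v̄ = (0.551 + 0.370) / 2 = 0.4605 m/s
q = v̄ × d × w = 0.4605 × 2.54 × 1.40 = 1.638 m³/s

1.64 m³/s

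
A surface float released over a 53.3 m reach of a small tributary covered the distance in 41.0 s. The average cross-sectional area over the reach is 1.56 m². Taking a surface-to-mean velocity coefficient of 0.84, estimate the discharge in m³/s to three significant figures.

v_surface = L / t̄ = 53.3 / 41 = 1.300 m/s
v_mean = 0.84 × 1.300 = 1.092 m/s
Q = A × v_mean = 1.56 × 1.092 = 1.704 m³/s

1.70 m³/s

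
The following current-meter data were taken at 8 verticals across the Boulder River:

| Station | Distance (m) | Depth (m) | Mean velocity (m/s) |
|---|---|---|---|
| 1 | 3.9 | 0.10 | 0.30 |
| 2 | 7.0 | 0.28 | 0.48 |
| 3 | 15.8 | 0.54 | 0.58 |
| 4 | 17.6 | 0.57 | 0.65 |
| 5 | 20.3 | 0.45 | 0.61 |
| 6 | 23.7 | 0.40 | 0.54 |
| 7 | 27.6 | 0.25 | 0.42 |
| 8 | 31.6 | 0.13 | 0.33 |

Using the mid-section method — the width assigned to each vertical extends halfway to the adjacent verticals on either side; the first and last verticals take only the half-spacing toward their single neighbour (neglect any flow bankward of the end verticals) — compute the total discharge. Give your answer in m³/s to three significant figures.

5.47 m³/s

w_1 = (7.0 − 3.9)/2 = 1.55 m; q_1 = 0.30 × 0.10 × 1.55 = 0.04650 m³/s
w_2 = (15.8 − 3.9)/2 = 5.95 m; q_2 = 0.48 × 0.28 × 5.95 = 0.7997 m³/s
w_3 = (17.6 − 7.0)/2 = 5.3 m; q_3 = 0.58 × 0.54 × 5.3 = 1.660 m³/s
w_4 = (20.3 − 15.8)/2 = 2.25 m; q_4 = 0.65 × 0.57 × 2.25 = 0.8336 m³/s
w_5 = (23.7 − 17.6)/2 = 3.05 m; q_5 = 0.61 × 0.45 × 3.05 = 0.8372 m³/s
w_6 = (27.6 − 20.3)/2 = 3.65 m; q_6 = 0.54 × 0.40 × 3.65 = 0.7884 m³/s
w_7 = (31.6 − 23.7)/2 = 3.95 m; q_7 = 0.42 × 0.25 × 3.95 = 0.4148 m³/s
w_8 = (31.6 − 27.6)/2 = 2 m; q_8 = 0.33 × 0.13 × 2 = 0.08580 m³/s
Q = Σ qᵢ = 5.466 m³/s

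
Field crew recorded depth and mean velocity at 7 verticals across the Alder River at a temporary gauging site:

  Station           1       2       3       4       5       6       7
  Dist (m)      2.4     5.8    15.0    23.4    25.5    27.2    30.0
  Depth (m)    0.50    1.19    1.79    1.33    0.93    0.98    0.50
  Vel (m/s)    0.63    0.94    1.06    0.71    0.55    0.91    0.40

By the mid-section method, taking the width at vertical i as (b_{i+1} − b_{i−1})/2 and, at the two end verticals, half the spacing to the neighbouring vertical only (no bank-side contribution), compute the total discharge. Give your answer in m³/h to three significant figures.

117000 m³/h

w_1 = (5.8 − 2.4)/2 = 1.7 m; q_1 = 0.63 × 0.50 × 1.7 = 0.5355 m³/s
w_2 = (15.0 − 2.4)/2 = 6.3 m; q_2 = 0.94 × 1.19 × 6.3 = 7.047 m³/s
w_3 = (23.4 − 5.8)/2 = 8.8 m; q_3 = 1.06 × 1.79 × 8.8 = 16.70 m³/s
w_4 = (25.5 − 15.0)/2 = 5.25 m; q_4 = 0.71 × 1.33 × 5.25 = 4.958 m³/s
w_5 = (27.2 − 23.4)/2 = 1.9 m; q_5 = 0.55 × 0.93 × 1.9 = 0.9719 m³/s
w_6 = (30.0 − 25.5)/2 = 2.25 m; q_6 = 0.91 × 0.98 × 2.25 = 2.007 m³/s
w_7 = (30.0 − 27.2)/2 = 1.4 m; q_7 = 0.40 × 0.50 × 1.4 = 0.2800 m³/s
Q = Σ qᵢ = 32.50 m³/s
= 32.50 × 3600 = 117000 m³/h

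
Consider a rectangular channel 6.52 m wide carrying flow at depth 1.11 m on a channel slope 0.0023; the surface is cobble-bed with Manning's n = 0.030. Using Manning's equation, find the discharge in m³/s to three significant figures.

10.2 m³/s

A = b·y = 6.52 × 1.11 = 7.237 m²
P = b + 2y = 6.52 + 2×1.11 = 8.740 m
R = A/P = 7.237/8.740 = 0.8281 m
Q = (1/n)·A·R^(2/3)·S^(1/2) = (1/0.030) × 7.237 × 0.8281^(2/3) × 0.0023^(1/2) = 10.20 m³/s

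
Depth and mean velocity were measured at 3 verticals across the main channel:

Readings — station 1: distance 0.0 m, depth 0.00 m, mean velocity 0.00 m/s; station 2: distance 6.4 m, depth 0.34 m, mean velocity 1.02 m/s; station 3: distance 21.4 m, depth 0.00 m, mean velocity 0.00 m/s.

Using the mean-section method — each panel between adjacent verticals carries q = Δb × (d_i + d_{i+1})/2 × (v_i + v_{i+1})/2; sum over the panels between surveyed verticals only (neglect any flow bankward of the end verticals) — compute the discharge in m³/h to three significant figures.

6680 m³/h

Panel 1-2: Δb = 6.4 m, d̄ = (0.00+0.34)/2 = 0.17, v̄ = (0.00+1.02)/2 = 0.51 → q = 6.4×0.17×0.51 = 0.5549 m³/s
Panel 2-3: Δb = 15 m, d̄ = (0.34+0.00)/2 = 0.17, v̄ = (1.02+0.00)/2 = 0.51 → q = 15×0.17×0.51 = 1.301 m³/s
Q = Σ q = 1.855 m³/s
= 1.855 × 3600 = 6679 m³/h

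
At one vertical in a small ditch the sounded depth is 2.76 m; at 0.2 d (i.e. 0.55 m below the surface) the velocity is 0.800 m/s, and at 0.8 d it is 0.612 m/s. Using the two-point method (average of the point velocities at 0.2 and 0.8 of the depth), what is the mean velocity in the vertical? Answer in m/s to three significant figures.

0.706 m/s

v̄ = (0.800 + 0.612) / 2 = 0.7060 m/s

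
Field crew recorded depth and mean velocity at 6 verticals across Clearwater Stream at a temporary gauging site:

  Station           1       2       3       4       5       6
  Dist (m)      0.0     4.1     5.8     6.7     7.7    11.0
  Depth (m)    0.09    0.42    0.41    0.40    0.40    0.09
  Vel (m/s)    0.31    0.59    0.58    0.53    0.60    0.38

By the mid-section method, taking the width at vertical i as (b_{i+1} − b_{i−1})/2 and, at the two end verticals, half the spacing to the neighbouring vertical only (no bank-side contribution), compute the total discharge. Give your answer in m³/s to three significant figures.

w_1 = (4.1 − 0.0)/2 = 2.05 m; q_1 = 0.31 × 0.09 × 2.05 = 0.05720 m³/s
w_2 = (5.8 − 0.0)/2 = 2.9 m; q_2 = 0.59 × 0.42 × 2.9 = 0.7186 m³/s
w_3 = (6.7 − 4.1)/2 = 1.3 m; q_3 = 0.58 × 0.41 × 1.3 = 0.3091 m³/s
w_4 = (7.7 − 5.8)/2 = 0.95 m; q_4 = 0.53 × 0.40 × 0.95 = 0.2014 m³/s
w_5 = (11.0 − 6.7)/2 = 2.15 m; q_5 = 0.60 × 0.40 × 2.15 = 0.5160 m³/s
w_6 = (11.0 − 7.7)/2 = 1.65 m; q_6 = 0.38 × 0.09 × 1.65 = 0.05643 m³/s
Q = Σ qᵢ = 1.859 m³/s

1.86 m³/s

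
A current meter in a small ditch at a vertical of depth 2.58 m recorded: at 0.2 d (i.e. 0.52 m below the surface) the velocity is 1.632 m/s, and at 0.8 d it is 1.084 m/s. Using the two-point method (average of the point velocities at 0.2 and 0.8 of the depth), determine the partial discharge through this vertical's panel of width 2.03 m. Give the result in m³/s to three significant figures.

v̄ = (1.632 + 1.084) / 2 = 1.358 m/s
q = v̄ × d × w = 1.358 × 2.58 × 2.03 = 7.112 m³/s

7.11 m³/s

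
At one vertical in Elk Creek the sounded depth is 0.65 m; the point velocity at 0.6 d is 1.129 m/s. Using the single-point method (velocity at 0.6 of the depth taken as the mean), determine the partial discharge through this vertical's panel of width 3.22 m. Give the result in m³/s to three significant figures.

2.36 m³/s

v̄ = v₀.₆ = 1.129 m/s
q = v̄ × d × w = 1.129 × 0.65 × 3.22 = 2.363 m³/s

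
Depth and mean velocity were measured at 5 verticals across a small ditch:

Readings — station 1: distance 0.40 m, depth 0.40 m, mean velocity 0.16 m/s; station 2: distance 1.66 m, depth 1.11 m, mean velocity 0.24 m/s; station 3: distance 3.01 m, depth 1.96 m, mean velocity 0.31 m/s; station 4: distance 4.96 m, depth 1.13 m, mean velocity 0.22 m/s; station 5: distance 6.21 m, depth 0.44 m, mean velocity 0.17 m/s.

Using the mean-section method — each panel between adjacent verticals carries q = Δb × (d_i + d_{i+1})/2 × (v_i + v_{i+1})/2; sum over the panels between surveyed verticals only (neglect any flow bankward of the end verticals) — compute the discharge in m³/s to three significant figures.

1.75 m³/s

Panel 1-2: Δb = 1.26 m, d̄ = (0.40+1.11)/2 = 0.755, v̄ = (0.16+0.24)/2 = 0.2 → q = 1.26×0.755×0.2 = 0.1903 m³/s
Panel 2-3: Δb = 1.35 m, d̄ = (1.11+1.96)/2 = 1.535, v̄ = (0.24+0.31)/2 = 0.275 → q = 1.35×1.535×0.275 = 0.5699 m³/s
Panel 3-4: Δb = 1.95 m, d̄ = (1.96+1.13)/2 = 1.545, v̄ = (0.31+0.22)/2 = 0.265 → q = 1.95×1.545×0.265 = 0.7984 m³/s
Panel 4-5: Δb = 1.25 m, d̄ = (1.13+0.44)/2 = 0.785, v̄ = (0.22+0.17)/2 = 0.195 → q = 1.25×0.785×0.195 = 0.1913 m³/s
Q = Σ q = 1.750 m³/s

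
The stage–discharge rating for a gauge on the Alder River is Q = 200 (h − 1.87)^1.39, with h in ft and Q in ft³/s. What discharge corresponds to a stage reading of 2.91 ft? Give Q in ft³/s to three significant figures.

211 ft³/s

Q = 200 × (2.91 − 1.87)^1.39 = 200 × 1.04^1.39 = 211.2 ft³/s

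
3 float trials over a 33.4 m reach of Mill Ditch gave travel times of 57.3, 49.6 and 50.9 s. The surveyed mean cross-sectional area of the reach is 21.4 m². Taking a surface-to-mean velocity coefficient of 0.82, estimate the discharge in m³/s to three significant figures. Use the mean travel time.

t̄ = (57.3 + 49.6 + 50.9) / 3 = 52.6 s
v_surface = L / t̄ = 33.4 / 52.6 = 0.6350 m/s
v_mean = 0.82 × 0.6350 = 0.5207 m/s
Q = A × v_mean = 21.4 × 0.5207 = 11.14 m³/s

11.1 m³/s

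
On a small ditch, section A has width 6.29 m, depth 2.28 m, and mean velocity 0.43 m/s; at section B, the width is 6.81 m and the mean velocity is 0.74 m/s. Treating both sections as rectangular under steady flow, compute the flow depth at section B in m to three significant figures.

1.22 m

Q = A₁V₁ = (6.29×2.28) × 0.43 = 6.167 m³/s
d₂ = Q/(b₂ V₂) = 6.167/(6.81×0.74) = 1.224 m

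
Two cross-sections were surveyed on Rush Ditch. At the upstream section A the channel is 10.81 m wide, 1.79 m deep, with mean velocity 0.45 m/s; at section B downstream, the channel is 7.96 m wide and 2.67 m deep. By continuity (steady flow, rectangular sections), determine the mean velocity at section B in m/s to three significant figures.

Q = A₁V₁ = (10.81×1.79) × 0.45 = 8.707 m³/s
A₂ = 7.96 × 2.67 = 21.25 m²
V₂ = Q/A₂ = 8.707/21.25 = 0.4097 m/s

0.410 m/s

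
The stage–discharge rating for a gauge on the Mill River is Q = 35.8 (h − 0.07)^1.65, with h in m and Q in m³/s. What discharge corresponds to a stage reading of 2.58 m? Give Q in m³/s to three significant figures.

Q = 35.8 × (2.58 − 0.07)^1.65 = 35.8 × 2.51^1.65 = 163.4 m³/s

163 m³/s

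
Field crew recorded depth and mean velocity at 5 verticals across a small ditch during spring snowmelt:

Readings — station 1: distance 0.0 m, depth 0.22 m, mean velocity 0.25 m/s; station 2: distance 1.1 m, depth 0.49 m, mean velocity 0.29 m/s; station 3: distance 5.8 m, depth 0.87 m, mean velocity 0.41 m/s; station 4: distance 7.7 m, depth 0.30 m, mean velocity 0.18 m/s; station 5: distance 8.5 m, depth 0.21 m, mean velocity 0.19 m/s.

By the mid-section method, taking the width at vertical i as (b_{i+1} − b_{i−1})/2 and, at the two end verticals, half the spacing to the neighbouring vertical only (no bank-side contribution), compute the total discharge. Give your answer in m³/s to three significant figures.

w_1 = (1.1 − 0.0)/2 = 0.55 m; q_1 = 0.25 × 0.22 × 0.55 = 0.03025 m³/s
w_2 = (5.8 − 0.0)/2 = 2.9 m; q_2 = 0.29 × 0.49 × 2.9 = 0.4121 m³/s
w_3 = (7.7 − 1.1)/2 = 3.3 m; q_3 = 0.41 × 0.87 × 3.3 = 1.177 m³/s
w_4 = (8.5 − 5.8)/2 = 1.35 m; q_4 = 0.18 × 0.30 × 1.35 = 0.07290 m³/s
w_5 = (8.5 − 7.7)/2 = 0.4 m; q_5 = 0.19 × 0.21 × 0.4 = 0.01596 m³/s
Q = Σ qᵢ = 1.708 m³/s

1.71 m³/s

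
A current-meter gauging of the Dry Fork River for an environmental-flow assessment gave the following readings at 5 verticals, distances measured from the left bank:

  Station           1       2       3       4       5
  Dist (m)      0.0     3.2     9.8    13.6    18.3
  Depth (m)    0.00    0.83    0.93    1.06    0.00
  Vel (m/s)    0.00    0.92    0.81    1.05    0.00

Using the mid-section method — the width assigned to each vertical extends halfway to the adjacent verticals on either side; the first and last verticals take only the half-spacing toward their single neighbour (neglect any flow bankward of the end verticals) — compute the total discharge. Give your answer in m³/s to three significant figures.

w_2 = (9.8 − 0.0)/2 = 4.9 m; q_2 = 0.92 × 0.83 × 4.9 = 3.742 m³/s
w_3 = (13.6 − 3.2)/2 = 5.2 m; q_3 = 0.81 × 0.93 × 5.2 = 3.917 m³/s
w_4 = (18.3 − 9.8)/2 = 4.25 m; q_4 = 1.05 × 1.06 × 4.25 = 4.730 m³/s
Stations 1, 5 contribute zero (depth or velocity is 0).
Q = Σ qᵢ = 12.39 m³/s

12.4 m³/s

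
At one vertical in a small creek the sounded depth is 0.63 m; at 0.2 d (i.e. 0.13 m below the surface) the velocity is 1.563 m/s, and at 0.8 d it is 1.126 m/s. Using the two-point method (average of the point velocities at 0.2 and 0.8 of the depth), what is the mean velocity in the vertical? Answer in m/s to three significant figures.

1.34 m/s

v̄ = (1.563 + 1.126) / 2 = 1.345 m/s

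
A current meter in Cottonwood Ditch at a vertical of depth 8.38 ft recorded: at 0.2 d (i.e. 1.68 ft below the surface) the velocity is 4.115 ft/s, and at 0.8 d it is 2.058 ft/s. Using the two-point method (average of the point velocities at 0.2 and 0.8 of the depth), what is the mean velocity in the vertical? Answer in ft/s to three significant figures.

3.09 ft/s

v̄ = (4.115 + 2.058) / 2 = 3.087 ft/s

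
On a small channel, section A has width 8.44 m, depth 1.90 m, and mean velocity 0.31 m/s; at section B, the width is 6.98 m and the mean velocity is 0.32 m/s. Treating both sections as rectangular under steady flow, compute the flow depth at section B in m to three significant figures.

2.23 m

Q = A₁V₁ = (8.44×1.90) × 0.31 = 4.971 m³/s
d₂ = Q/(b₂ V₂) = 4.971/(6.98×0.32) = 2.226 m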